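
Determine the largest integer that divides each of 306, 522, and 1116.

18

306 = 2 × 3^2 × 17
522 = 2 × 3^2 × 29
1116 = 2^2 × 3^2 × 31
gcd(306, 522, 1116) = 2 × 3^2 = 18.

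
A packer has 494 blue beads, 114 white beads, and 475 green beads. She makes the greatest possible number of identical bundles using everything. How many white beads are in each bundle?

Number of bundles = gcd(494, 114, 475).
494 = 2 × 13 × 19
114 = 2 × 3 × 19
475 = 5^2 × 19
gcd(494, 114, 475) = 19.
white beads per bundle = 114 / 19 = 6.

6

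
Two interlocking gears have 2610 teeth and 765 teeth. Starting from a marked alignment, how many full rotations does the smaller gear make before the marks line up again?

All finish a whole number of cycles simultaneously at t = LCM of the periods.
2610 = 2 × 3^2 × 5 × 29
765 = 3^2 × 5 × 17
LCM(2610, 765) = 2 × 3^2 × 5 × 17 × 29 = 44370.
Rotations for period 765: 44370 / 765 = 58.

58 rotations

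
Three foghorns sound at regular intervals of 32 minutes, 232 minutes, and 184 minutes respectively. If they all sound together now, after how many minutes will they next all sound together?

21344 minutes

They coincide at every common multiple of the periods; the first is the LCM.
32 = 2^5
232 = 2^3 × 29
184 = 2^3 × 23
LCM(32, 232, 184) = 2^5 × 23 × 29 = 21344.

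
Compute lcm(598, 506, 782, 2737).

598 = 2 × 13 × 23
506 = 2 × 11 × 23
782 = 2 × 17 × 23
2737 = 7 × 17 × 23
LCM(598, 506, 782, 2737) = 2 × 7 × 11 × 13 × 17 × 23 = 782782.

782782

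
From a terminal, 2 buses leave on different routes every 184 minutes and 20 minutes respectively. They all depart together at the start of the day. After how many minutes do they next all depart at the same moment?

920 minutes

They coincide at every common multiple of the periods; the first is the LCM.
184 = 2^3 × 23
20 = 2^2 × 5
LCM(184, 20) = 2^3 × 5 × 23 = 920.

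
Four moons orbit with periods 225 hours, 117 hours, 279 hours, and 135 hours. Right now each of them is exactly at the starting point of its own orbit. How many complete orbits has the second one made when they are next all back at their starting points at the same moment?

2325 orbits

The first common completion time is the LCM of the periods.
225 = 3^2 × 5^2
117 = 3^2 × 13
279 = 3^2 × 31
135 = 3^3 × 5
LCM(225, 117, 279, 135) = 3^3 × 5^2 × 13 × 31 = 272025.
Orbits for period 117: 272025 / 117 = 2325.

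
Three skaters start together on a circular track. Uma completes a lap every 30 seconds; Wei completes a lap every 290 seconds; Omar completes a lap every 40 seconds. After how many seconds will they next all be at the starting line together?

3480 seconds

The first simultaneous occurrence is after LCM of the individual periods.
30 = 2 × 3 × 5
290 = 2 × 5 × 29
40 = 2^3 × 5
LCM(30, 290, 40) = 2^3 × 3 × 5 × 29 = 3480.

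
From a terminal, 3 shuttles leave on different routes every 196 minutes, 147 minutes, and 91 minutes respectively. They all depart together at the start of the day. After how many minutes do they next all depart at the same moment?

They coincide at every common multiple of the periods; the first is the LCM.
196 = 2^2 × 7^2
147 = 3 × 7^2
91 = 7 × 13
LCM(196, 147, 91) = 2^2 × 3 × 7^2 × 13 = 7644.

7644 minutes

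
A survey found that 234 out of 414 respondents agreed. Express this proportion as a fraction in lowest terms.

234 = 2 × 3^2 × 13
414 = 2 × 3^2 × 23
gcd(234, 414) = 2 × 3^2 = 18.
Divide numerator and denominator by 18: 234/414 = 13/23.

13/23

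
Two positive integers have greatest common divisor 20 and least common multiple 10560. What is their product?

211200

For any two positive integers, gcd × lcm = product = 20 × 10560 = 211200.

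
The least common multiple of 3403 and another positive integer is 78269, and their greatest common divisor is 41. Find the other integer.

gcd × lcm = product of the two integers, so the other integer is (41 × 78269) / 3403 = 943.

943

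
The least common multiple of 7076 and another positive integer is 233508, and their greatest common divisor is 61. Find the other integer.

2013

gcd × lcm = product of the two integers, so the other integer is (61 × 233508) / 7076 = 2013.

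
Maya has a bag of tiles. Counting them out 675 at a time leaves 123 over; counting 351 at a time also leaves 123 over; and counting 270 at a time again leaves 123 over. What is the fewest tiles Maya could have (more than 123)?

N − 123 must be a common multiple of 675, 351, and 270.
675 = 3^3 × 5^2
351 = 3^3 × 13
270 = 2 × 3^3 × 5
LCM(675, 351, 270) = 2 × 3^3 × 5^2 × 13 = 17550.
Smallest N > 123 is LCM + 123 = 17550 + 123 = 17673.

17673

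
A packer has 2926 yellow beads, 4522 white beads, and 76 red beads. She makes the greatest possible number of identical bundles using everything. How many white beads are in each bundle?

119

Number of bundles = gcd(2926, 4522, 76).
2926 = 2 × 7 × 11 × 19
4522 = 2 × 7 × 17 × 19
76 = 2^2 × 19
gcd(2926, 4522, 76) = 2 × 19 = 38.
white beads per bundle = 4522 / 38 = 119.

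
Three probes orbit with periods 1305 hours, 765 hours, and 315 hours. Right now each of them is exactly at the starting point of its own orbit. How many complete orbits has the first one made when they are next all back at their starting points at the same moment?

119 orbits

All finish a whole number of cycles simultaneously at t = LCM of the periods.
1305 = 3^2 × 5 × 29
765 = 3^2 × 5 × 17
315 = 3^2 × 5 × 7
LCM(1305, 765, 315) = 3^2 × 5 × 7 × 17 × 29 = 155295.
Orbits for period 1305: 155295 / 1305 = 119.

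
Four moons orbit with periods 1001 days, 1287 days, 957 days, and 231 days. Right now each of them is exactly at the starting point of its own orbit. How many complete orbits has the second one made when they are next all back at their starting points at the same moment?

The first common completion time is the LCM of the periods.
1001 = 7 × 11 × 13
1287 = 3^2 × 11 × 13
957 = 3 × 11 × 29
231 = 3 × 7 × 11
LCM(1001, 1287, 957, 231) = 3^2 × 7 × 11 × 13 × 29 = 261261.
Orbits for period 1287: 261261 / 1287 = 203.

203 orbits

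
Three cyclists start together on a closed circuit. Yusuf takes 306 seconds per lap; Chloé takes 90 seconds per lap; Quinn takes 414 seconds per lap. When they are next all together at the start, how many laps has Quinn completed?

The first common completion time is the LCM of the periods.
306 = 2 × 3^2 × 17
90 = 2 × 3^2 × 5
414 = 2 × 3^2 × 23
LCM(306, 90, 414) = 2 × 3^2 × 5 × 17 × 23 = 35190.
Laps for period 414: 35190 / 414 = 85.

85 laps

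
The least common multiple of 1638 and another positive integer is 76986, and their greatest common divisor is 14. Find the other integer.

gcd × lcm = product of the two integers, so the other integer is (14 × 76986) / 1638 = 658.

658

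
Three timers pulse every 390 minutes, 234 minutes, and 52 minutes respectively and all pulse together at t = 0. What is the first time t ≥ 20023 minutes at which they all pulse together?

21060 minutes

Joint pulses occur at multiples of LCM(390, 234, 52).
390 = 2 × 3 × 5 × 13
234 = 2 × 3^2 × 13
52 = 2^2 × 13
LCM(390, 234, 52) = 2^2 × 3^2 × 5 × 13 = 2340.
Smallest multiple of 2340 that is ≥ 20023: ⌈20023/2340⌉ × 2340 = 9 × 2340 = 21060.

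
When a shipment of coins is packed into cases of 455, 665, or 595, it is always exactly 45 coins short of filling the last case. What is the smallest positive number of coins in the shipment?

Being 45 short of a full case of size k means N ≡ −45 (mod k), i.e. N + 45 is a multiple of each size.
455 = 5 × 7 × 13
665 = 5 × 7 × 19
595 = 5 × 7 × 17
LCM(455, 665, 595) = 5 × 7 × 13 × 17 × 19 = 146965.
Smallest positive N is 146965 − 45 = 146920.

146920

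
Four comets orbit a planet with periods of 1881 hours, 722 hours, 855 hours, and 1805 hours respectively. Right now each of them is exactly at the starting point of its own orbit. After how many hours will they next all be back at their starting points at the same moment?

357390 hours

They coincide at every common multiple of the periods; the first is the LCM.
1881 = 3^2 × 11 × 19
722 = 2 × 19^2
855 = 3^2 × 5 × 19
1805 = 5 × 19^2
LCM(1881, 722, 855, 1805) = 2 × 3^2 × 5 × 11 × 19^2 = 357390.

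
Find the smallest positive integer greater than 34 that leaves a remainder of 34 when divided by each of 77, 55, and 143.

5039

N − 34 must be a common multiple of 77, 55, and 143.
77 = 7 × 11
55 = 5 × 11
143 = 11 × 13
LCM(77, 55, 143) = 5 × 7 × 11 × 13 = 5005.
Smallest N > 34 is LCM + 34 = 5005 + 34 = 5039.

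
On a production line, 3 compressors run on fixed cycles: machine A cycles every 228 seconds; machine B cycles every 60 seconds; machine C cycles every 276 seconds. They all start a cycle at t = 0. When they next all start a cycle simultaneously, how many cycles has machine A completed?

The first common completion time is the LCM of the periods.
228 = 2^2 × 3 × 19
60 = 2^2 × 3 × 5
276 = 2^2 × 3 × 23
LCM(228, 60, 276) = 2^2 × 3 × 5 × 19 × 23 = 26220.
Cycles for period 228: 26220 / 228 = 115.

115 cycles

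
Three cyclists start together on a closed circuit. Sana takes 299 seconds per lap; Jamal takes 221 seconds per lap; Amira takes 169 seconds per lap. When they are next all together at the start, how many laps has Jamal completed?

299 laps

All finish a whole number of cycles simultaneously at t = LCM of the periods.
299 = 13 × 23
221 = 13 × 17
169 = 13^2
LCM(299, 221, 169) = 13^2 × 17 × 23 = 66079.
Laps for period 221: 66079 / 221 = 299.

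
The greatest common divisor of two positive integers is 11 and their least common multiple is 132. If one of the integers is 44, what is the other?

For two integers, gcd × lcm = product, so the other is (11 × 132) / 44 = 1452 / 44 = 33.

33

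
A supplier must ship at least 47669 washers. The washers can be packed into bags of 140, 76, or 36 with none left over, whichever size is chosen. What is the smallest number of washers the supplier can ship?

The number of washers must be a common multiple of 140, 76, and 36, so a multiple of their LCM.
140 = 2^2 × 5 × 7
76 = 2^2 × 19
36 = 2^2 × 3^2
LCM(140, 76, 36) = 2^2 × 3^2 × 5 × 7 × 19 = 23940.
Smallest multiple of 23940 that is ≥ 47669: ⌈47669/23940⌉ × 23940 = 2 × 23940 = 47880.

47880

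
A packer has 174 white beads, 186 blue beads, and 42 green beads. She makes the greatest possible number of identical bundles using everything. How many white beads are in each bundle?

29

Number of bundles = gcd(174, 186, 42).
174 = 2 × 3 × 29
186 = 2 × 3 × 31
42 = 2 × 3 × 7
gcd(174, 186, 42) = 2 × 3 = 6.
white beads per bundle = 174 / 6 = 29.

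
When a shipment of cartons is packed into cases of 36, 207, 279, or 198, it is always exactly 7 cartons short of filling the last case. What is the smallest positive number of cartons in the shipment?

282341

Being 7 short of a full case of size k means N ≡ −7 (mod k), i.e. N + 7 is a multiple of each size.
36 = 2^2 × 3^2
207 = 3^2 × 23
279 = 3^2 × 31
198 = 2 × 3^2 × 11
LCM(36, 207, 279, 198) = 2^2 × 3^2 × 11 × 23 × 31 = 282348.
Smallest positive N is 282348 − 7 = 282341.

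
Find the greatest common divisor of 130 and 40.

130 = 2 × 5 × 13
40 = 2^3 × 5
gcd(130, 40) = 2 × 5 = 10.

10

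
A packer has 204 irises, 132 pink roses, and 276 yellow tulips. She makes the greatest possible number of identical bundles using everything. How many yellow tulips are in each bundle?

23

Number of bundles = gcd(204, 132, 276).
204 = 2^2 × 3 × 17
132 = 2^2 × 3 × 11
276 = 2^2 × 3 × 23
gcd(204, 132, 276) = 2^2 × 3 = 12.
yellow tulips per bundle = 276 / 12 = 23.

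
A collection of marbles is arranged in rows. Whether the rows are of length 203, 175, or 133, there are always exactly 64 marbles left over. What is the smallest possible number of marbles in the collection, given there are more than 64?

96489

N − 64 must be a common multiple of 203, 175, and 133.
203 = 7 × 29
175 = 5^2 × 7
133 = 7 × 19
LCM(203, 175, 133) = 5^2 × 7 × 19 × 29 = 96425.
Smallest N > 64 is LCM + 64 = 96425 + 64 = 96489.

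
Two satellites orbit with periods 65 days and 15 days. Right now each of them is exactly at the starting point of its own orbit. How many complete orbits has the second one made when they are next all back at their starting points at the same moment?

13 orbits

The first common completion time is the LCM of the periods.
65 = 5 × 13
15 = 3 × 5
LCM(65, 15) = 3 × 5 × 13 = 195.
Orbits for period 15: 195 / 15 = 13.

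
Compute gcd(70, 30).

70 = 2 × 5 × 7
30 = 2 × 3 × 5
gcd(70, 30) = 2 × 5 = 10.

10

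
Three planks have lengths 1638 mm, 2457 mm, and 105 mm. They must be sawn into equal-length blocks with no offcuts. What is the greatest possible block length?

21 mm

This is the greatest common divisor of 1638, 2457, and 105.
1638 = 2 × 3^2 × 7 × 13
2457 = 3^3 × 7 × 13
105 = 3 × 5 × 7
gcd(1638, 2457, 105) = 3 × 7 = 21.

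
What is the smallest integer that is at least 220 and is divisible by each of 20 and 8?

The integer must be a common multiple of 20 and 8, so a multiple of their LCM.
20 = 2^2 × 5
8 = 2^3
LCM(20, 8) = 2^3 × 5 = 40.
Smallest multiple of 40 that is ≥ 220: ⌈220/40⌉ × 40 = 6 × 40 = 240.

240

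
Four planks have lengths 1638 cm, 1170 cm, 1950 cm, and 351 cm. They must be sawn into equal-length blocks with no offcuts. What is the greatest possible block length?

39 cm

This is the greatest common divisor of 1638, 1170, 1950, and 351.
1638 = 2 × 3^2 × 7 × 13
1170 = 2 × 3^2 × 5 × 13
1950 = 2 × 3 × 5^2 × 13
351 = 3^3 × 13
gcd(1638, 1170, 1950, 351) = 3 × 13 = 39.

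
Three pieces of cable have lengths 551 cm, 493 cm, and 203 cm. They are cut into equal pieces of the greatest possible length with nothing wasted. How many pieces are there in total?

43

Piece length = gcd(551, 493, 203).
551 = 19 × 29
493 = 17 × 29
203 = 7 × 29
gcd(551, 493, 203) = 29.
Total pieces = 551/29 + 493/29 + 203/29 = 19 + 17 + 7 = 43.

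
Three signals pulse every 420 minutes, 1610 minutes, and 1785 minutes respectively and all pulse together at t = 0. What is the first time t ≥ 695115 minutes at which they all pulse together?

Joint pulses occur at multiples of LCM(420, 1610, 1785).
420 = 2^2 × 3 × 5 × 7
1610 = 2 × 5 × 7 × 23
1785 = 3 × 5 × 7 × 17
LCM(420, 1610, 1785) = 2^2 × 3 × 5 × 7 × 17 × 23 = 164220.
Smallest multiple of 164220 that is ≥ 695115: ⌈695115/164220⌉ × 164220 = 5 × 164220 = 821100.

821100 minutes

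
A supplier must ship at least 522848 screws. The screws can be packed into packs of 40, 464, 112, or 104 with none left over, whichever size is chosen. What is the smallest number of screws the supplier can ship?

The number of screws must be a common multiple of 40, 464, 112, and 104, so a multiple of their LCM.
40 = 2^3 × 5
464 = 2^4 × 29
112 = 2^4 × 7
104 = 2^3 × 13
LCM(40, 464, 112, 104) = 2^4 × 5 × 7 × 13 × 29 = 211120.
Smallest multiple of 211120 that is ≥ 522848: ⌈522848/211120⌉ × 211120 = 3 × 211120 = 633360.

633360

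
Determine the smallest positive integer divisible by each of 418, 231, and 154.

418 = 2 × 11 × 19
231 = 3 × 7 × 11
154 = 2 × 7 × 11
LCM(418, 231, 154) = 2 × 3 × 7 × 11 × 19 = 8778.

8778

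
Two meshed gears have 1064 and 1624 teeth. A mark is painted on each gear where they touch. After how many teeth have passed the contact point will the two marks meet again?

30856 teeth

The first simultaneous occurrence is after LCM of the individual periods.
1064 = 2^3 × 7 × 19
1624 = 2^3 × 7 × 29
LCM(1064, 1624) = 2^3 × 7 × 19 × 29 = 30856.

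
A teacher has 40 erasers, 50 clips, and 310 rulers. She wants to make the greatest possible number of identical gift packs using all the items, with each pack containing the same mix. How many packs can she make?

10 packs

The pack count must divide each quantity, so the greatest is gcd(40, 50, 310).
40 = 2^3 × 5
50 = 2 × 5^2
310 = 2 × 5 × 31
gcd(40, 50, 310) = 2 × 5 = 10.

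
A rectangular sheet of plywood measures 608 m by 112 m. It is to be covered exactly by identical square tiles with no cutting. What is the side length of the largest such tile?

16 m

The tile side must divide both 608 and 112, so the largest is their gcd.
608 = 2^5 × 19
112 = 2^4 × 7
gcd(608, 112) = 2^4 = 16.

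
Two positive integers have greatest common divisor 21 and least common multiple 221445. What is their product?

4650345

For any two positive integers, gcd × lcm = product = 21 × 221445 = 4650345.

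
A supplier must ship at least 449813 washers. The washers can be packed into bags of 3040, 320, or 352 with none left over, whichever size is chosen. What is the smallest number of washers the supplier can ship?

468160

The number of washers must be a common multiple of 3040, 320, and 352, so a multiple of their LCM.
3040 = 2^5 × 5 × 19
320 = 2^6 × 5
352 = 2^5 × 11
LCM(3040, 320, 352) = 2^6 × 5 × 11 × 19 = 66880.
Smallest multiple of 66880 that is ≥ 449813: ⌈449813/66880⌉ × 66880 = 7 × 66880 = 468160.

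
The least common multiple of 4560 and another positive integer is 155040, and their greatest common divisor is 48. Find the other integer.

gcd × lcm = product of the two integers, so the other integer is (48 × 155040) / 4560 = 1632.

1632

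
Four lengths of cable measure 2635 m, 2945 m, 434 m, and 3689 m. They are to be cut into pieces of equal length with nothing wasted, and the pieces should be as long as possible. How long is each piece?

The greatest length dividing all of 2635, 2945, 434, and 3689 is their gcd.
2635 = 5 × 17 × 31
2945 = 5 × 19 × 31
434 = 2 × 7 × 31
3689 = 7 × 17 × 31
gcd(2635, 2945, 434, 3689) = 31.

31 m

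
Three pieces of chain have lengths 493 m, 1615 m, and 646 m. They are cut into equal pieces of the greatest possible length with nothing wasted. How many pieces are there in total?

162

Piece length = gcd(493, 1615, 646).
493 = 17 × 29
1615 = 5 × 17 × 19
646 = 2 × 17 × 19
gcd(493, 1615, 646) = 17.
Total pieces = 493/17 + 1615/17 + 646/17 = 29 + 95 + 38 = 162.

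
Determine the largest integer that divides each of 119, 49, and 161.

119 = 7 × 17
49 = 7^2
161 = 7 × 23
gcd(119, 49, 161) = 7.

7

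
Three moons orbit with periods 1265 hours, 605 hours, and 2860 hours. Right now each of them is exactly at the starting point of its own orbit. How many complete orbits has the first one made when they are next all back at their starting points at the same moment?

572 orbits

The first common completion time is the LCM of the periods.
1265 = 5 × 11 × 23
605 = 5 × 11^2
2860 = 2^2 × 5 × 11 × 13
LCM(1265, 605, 2860) = 2^2 × 5 × 11^2 × 13 × 23 = 723580.
Orbits for period 1265: 723580 / 1265 = 572.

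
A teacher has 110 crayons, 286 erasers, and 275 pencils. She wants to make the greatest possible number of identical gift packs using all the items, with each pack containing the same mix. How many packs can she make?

11 packs

The pack count must divide each quantity, so the greatest is gcd(110, 286, 275).
110 = 2 × 5 × 11
286 = 2 × 11 × 13
275 = 5^2 × 11
gcd(110, 286, 275) = 11.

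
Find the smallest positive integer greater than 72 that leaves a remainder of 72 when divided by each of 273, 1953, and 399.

N − 72 must be a common multiple of 273, 1953, and 399.
273 = 3 × 7 × 13
1953 = 3^2 × 7 × 31
399 = 3 × 7 × 19
LCM(273, 1953, 399) = 3^2 × 7 × 13 × 19 × 31 = 482391.
Smallest N > 72 is LCM + 72 = 482391 + 72 = 482463.

482463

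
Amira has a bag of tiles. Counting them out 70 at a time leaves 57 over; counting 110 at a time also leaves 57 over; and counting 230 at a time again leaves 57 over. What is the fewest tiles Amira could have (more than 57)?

N − 57 must be a common multiple of 70, 110, and 230.
70 = 2 × 5 × 7
110 = 2 × 5 × 11
230 = 2 × 5 × 23
LCM(70, 110, 230) = 2 × 5 × 7 × 11 × 23 = 17710.
Smallest N > 57 is LCM + 57 = 17710 + 57 = 17767.

17767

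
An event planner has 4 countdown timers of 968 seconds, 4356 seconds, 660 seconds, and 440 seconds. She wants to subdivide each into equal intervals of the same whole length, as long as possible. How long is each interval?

44 seconds

The interval must divide each timer length; the longest such is the gcd.
968 = 2^3 × 11^2
4356 = 2^2 × 3^2 × 11^2
660 = 2^2 × 3 × 5 × 11
440 = 2^3 × 5 × 11
gcd(968, 4356, 660, 440) = 2^2 × 11 = 44.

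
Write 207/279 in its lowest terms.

207 = 3^2 × 23
279 = 3^2 × 31
gcd(207, 279) = 3^2 = 9.
Divide numerator and denominator by 9: 207/279 = 23/31.

23/31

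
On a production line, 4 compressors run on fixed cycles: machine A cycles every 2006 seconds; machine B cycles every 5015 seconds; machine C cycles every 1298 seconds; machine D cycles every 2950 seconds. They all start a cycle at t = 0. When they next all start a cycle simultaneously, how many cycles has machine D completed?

187 cycles

All finish a whole number of cycles simultaneously at t = LCM of the periods.
2006 = 2 × 17 × 59
5015 = 5 × 17 × 59
1298 = 2 × 11 × 59
2950 = 2 × 5^2 × 59
LCM(2006, 5015, 1298, 2950) = 2 × 5^2 × 11 × 17 × 59 = 551650.
Cycles for period 2950: 551650 / 2950 = 187.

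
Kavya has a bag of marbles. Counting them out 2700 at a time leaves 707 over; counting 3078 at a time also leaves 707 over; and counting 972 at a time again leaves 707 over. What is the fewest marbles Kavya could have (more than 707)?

462407

N − 707 must be a common multiple of 2700, 3078, and 972.
2700 = 2^2 × 3^3 × 5^2
3078 = 2 × 3^4 × 19
972 = 2^2 × 3^5
LCM(2700, 3078, 972) = 2^2 × 3^5 × 5^2 × 19 = 461700.
Smallest N > 707 is LCM + 707 = 461700 + 707 = 462407.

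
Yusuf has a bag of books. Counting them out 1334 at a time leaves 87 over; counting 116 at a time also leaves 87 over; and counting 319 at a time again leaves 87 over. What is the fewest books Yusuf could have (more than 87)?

N − 87 must be a common multiple of 1334, 116, and 319.
1334 = 2 × 23 × 29
116 = 2^2 × 29
319 = 11 × 29
LCM(1334, 116, 319) = 2^2 × 11 × 23 × 29 = 29348.
Smallest N > 87 is LCM + 87 = 29348 + 87 = 29435.

29435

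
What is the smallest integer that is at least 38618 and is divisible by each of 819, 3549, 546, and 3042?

42588

The integer must be a common multiple of 819, 3549, 546, and 3042, so a multiple of their LCM.
819 = 3^2 × 7 × 13
3549 = 3 × 7 × 13^2
546 = 2 × 3 × 7 × 13
3042 = 2 × 3^2 × 13^2
LCM(819, 3549, 546, 3042) = 2 × 3^2 × 7 × 13^2 = 21294.
Smallest multiple of 21294 that is ≥ 38618: ⌈38618/21294⌉ × 21294 = 2 × 21294 = 42588.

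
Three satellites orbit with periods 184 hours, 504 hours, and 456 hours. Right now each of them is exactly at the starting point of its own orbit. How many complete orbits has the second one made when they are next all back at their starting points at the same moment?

They are all back at their starting positions together after one LCM of the periods.
184 = 2^3 × 23
504 = 2^3 × 3^2 × 7
456 = 2^3 × 3 × 19
LCM(184, 504, 456) = 2^3 × 3^2 × 7 × 19 × 23 = 220248.
Orbits for period 504: 220248 / 504 = 437.

437 orbits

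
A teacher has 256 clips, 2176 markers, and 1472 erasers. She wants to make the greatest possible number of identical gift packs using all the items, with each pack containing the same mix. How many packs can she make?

The pack count must divide each quantity, so the greatest is gcd(256, 2176, 1472).
256 = 2^8
2176 = 2^7 × 17
1472 = 2^6 × 23
gcd(256, 2176, 1472) = 2^6 = 64.

64 packs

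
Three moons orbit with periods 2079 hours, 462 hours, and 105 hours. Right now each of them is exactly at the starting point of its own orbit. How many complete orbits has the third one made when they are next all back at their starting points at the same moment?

198 orbits

All finish a whole number of cycles simultaneously at t = LCM of the periods.
2079 = 3^3 × 7 × 11
462 = 2 × 3 × 7 × 11
105 = 3 × 5 × 7
LCM(2079, 462, 105) = 2 × 3^3 × 5 × 7 × 11 = 20790.
Orbits for period 105: 20790 / 105 = 198.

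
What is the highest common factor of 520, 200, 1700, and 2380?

520 = 2^3 × 5 × 13
200 = 2^3 × 5^2
1700 = 2^2 × 5^2 × 17
2380 = 2^2 × 5 × 7 × 17
gcd(520, 200, 1700, 2380) = 2^2 × 5 = 20.

20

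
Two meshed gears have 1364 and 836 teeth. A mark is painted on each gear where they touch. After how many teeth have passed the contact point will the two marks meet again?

We need the least common multiple of the intervals.
1364 = 2^2 × 11 × 31
836 = 2^2 × 11 × 19
LCM(1364, 836) = 2^2 × 11 × 19 × 31 = 25916.

25916 teeth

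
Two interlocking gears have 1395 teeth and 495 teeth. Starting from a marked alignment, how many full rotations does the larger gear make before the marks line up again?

All finish a whole number of cycles simultaneously at t = LCM of the periods.
1395 = 3^2 × 5 × 31
495 = 3^2 × 5 × 11
LCM(1395, 495) = 3^2 × 5 × 11 × 31 = 15345.
Rotations for period 1395: 15345 / 1395 = 11.

11 rotations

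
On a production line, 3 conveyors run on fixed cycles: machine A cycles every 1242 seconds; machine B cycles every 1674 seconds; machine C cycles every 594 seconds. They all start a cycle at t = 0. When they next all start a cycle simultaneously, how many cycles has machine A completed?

The first common completion time is the LCM of the periods.
1242 = 2 × 3^3 × 23
1674 = 2 × 3^3 × 31
594 = 2 × 3^3 × 11
LCM(1242, 1674, 594) = 2 × 3^3 × 11 × 23 × 31 = 423522.
Cycles for period 1242: 423522 / 1242 = 341.

341 cycles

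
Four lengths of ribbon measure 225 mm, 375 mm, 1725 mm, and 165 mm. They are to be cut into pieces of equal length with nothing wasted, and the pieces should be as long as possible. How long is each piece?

15 mm

The greatest length dividing all of 225, 375, 1725, and 165 is their gcd.
225 = 3^2 × 5^2
375 = 3 × 5^3
1725 = 3 × 5^2 × 23
165 = 3 × 5 × 11
gcd(225, 375, 1725, 165) = 3 × 5 = 15.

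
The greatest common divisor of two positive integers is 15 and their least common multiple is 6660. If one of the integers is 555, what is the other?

For two integers, gcd × lcm = product, so the other is (15 × 6660) / 555 = 99900 / 555 = 180.

180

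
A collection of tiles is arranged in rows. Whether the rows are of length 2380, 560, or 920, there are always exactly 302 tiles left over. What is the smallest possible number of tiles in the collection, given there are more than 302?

N − 302 must be a common multiple of 2380, 560, and 920.
2380 = 2^2 × 5 × 7 × 17
560 = 2^4 × 5 × 7
920 = 2^3 × 5 × 23
LCM(2380, 560, 920) = 2^4 × 5 × 7 × 17 × 23 = 218960.
Smallest N > 302 is LCM + 302 = 218960 + 302 = 219262.

219262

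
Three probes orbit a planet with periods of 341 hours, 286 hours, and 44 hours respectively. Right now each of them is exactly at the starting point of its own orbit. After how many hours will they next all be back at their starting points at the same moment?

We need the least common multiple of the intervals.
341 = 11 × 31
286 = 2 × 11 × 13
44 = 2^2 × 11
LCM(341, 286, 44) = 2^2 × 11 × 13 × 31 = 17732.

17732 hours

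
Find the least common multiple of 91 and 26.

182

91 = 7 × 13
26 = 2 × 13
LCM(91, 26) = 2 × 7 × 13 = 182.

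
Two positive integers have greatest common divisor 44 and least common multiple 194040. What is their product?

8537760

For any two positive integers, gcd × lcm = product = 44 × 194040 = 8537760.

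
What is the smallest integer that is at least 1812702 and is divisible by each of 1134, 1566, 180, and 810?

1973160

The integer must be a common multiple of 1134, 1566, 180, and 810, so a multiple of their LCM.
1134 = 2 × 3^4 × 7
1566 = 2 × 3^3 × 29
180 = 2^2 × 3^2 × 5
810 = 2 × 3^4 × 5
LCM(1134, 1566, 180, 810) = 2^2 × 3^4 × 5 × 7 × 29 = 328860.
Smallest multiple of 328860 that is ≥ 1812702: ⌈1812702/328860⌉ × 328860 = 6 × 328860 = 1973160.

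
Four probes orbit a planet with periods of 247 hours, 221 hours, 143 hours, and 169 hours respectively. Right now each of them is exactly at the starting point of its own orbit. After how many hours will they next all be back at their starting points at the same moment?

600457 hours

The first simultaneous occurrence is after LCM of the individual periods.
247 = 13 × 19
221 = 13 × 17
143 = 11 × 13
169 = 13^2
LCM(247, 221, 143, 169) = 11 × 13^2 × 17 × 19 = 600457.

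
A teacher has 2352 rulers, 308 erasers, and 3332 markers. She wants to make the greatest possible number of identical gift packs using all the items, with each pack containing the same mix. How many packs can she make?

28 packs

The pack count must divide each quantity, so the greatest is gcd(2352, 308, 3332).
2352 = 2^4 × 3 × 7^2
308 = 2^2 × 7 × 11
3332 = 2^2 × 7^2 × 17
gcd(2352, 308, 3332) = 2^2 × 7 = 28.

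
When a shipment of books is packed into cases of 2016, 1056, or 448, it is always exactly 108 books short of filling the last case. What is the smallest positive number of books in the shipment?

Being 108 short of a full case of size k means N ≡ −108 (mod k), i.e. N + 108 is a multiple of each size.
2016 = 2^5 × 3^2 × 7
1056 = 2^5 × 3 × 11
448 = 2^6 × 7
LCM(2016, 1056, 448) = 2^6 × 3^2 × 7 × 11 = 44352.
Smallest positive N is 44352 − 108 = 44244.

44244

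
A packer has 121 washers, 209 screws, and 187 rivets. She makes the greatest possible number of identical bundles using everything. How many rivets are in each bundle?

Number of bundles = gcd(121, 209, 187).
121 = 11^2
209 = 11 × 19
187 = 11 × 17
gcd(121, 209, 187) = 11.
rivets per bundle = 187 / 11 = 17.

17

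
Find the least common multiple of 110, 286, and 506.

32890

110 = 2 × 5 × 11
286 = 2 × 11 × 13
506 = 2 × 11 × 23
LCM(110, 286, 506) = 2 × 5 × 11 × 13 × 23 = 32890.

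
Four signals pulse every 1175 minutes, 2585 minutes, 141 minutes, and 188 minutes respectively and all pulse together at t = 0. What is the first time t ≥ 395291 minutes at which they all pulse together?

Joint pulses occur at multiples of LCM(1175, 2585, 141, 188).
1175 = 5^2 × 47
2585 = 5 × 11 × 47
141 = 3 × 47
188 = 2^2 × 47
LCM(1175, 2585, 141, 188) = 2^2 × 3 × 5^2 × 11 × 47 = 155100.
Smallest multiple of 155100 that is ≥ 395291: ⌈395291/155100⌉ × 155100 = 3 × 155100 = 465300.

465300 minutes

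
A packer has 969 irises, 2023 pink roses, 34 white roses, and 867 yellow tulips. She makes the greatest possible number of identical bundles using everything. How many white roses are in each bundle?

Number of bundles = gcd(969, 2023, 34, 867).
969 = 3 × 17 × 19
2023 = 7 × 17^2
34 = 2 × 17
867 = 3 × 17^2
gcd(969, 2023, 34, 867) = 17.
white roses per bundle = 34 / 17 = 2.

2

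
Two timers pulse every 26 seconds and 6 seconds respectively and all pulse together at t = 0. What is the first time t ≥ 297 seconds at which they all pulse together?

Joint pulses occur at multiples of LCM(26, 6).
26 = 2 × 13
6 = 2 × 3
LCM(26, 6) = 2 × 3 × 13 = 78.
Smallest multiple of 78 that is ≥ 297: ⌈297/78⌉ × 78 = 4 × 78 = 312.

312 seconds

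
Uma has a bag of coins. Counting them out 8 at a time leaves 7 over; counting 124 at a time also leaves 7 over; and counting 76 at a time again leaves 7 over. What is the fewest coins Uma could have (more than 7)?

N − 7 must be a common multiple of 8, 124, and 76.
8 = 2^3
124 = 2^2 × 31
76 = 2^2 × 19
LCM(8, 124, 76) = 2^3 × 19 × 31 = 4712.
Smallest N > 7 is LCM + 7 = 4712 + 7 = 4719.

4719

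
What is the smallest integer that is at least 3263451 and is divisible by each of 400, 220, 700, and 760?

3511200

The integer must be a common multiple of 400, 220, 700, and 760, so a multiple of their LCM.
400 = 2^4 × 5^2
220 = 2^2 × 5 × 11
700 = 2^2 × 5^2 × 7
760 = 2^3 × 5 × 19
LCM(400, 220, 700, 760) = 2^4 × 5^2 × 7 × 11 × 19 = 585200.
Smallest multiple of 585200 that is ≥ 3263451: ⌈3263451/585200⌉ × 585200 = 6 × 585200 = 3511200.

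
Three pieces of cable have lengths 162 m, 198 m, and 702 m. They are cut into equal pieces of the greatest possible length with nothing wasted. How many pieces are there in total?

59

Piece length = gcd(162, 198, 702).
162 = 2 × 3^4
198 = 2 × 3^2 × 11
702 = 2 × 3^3 × 13
gcd(162, 198, 702) = 2 × 3^2 = 18.
Total pieces = 162/18 + 198/18 + 702/18 = 9 + 11 + 39 = 59.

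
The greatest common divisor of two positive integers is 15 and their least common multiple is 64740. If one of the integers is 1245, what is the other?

For two integers, gcd × lcm = product, so the other is (15 × 64740) / 1245 = 971100 / 1245 = 780.

780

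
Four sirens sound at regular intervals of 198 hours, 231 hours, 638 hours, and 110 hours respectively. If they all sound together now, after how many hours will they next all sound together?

The first simultaneous occurrence is after LCM of the individual periods.
198 = 2 × 3^2 × 11
231 = 3 × 7 × 11
638 = 2 × 11 × 29
110 = 2 × 5 × 11
LCM(198, 231, 638, 110) = 2 × 3^2 × 5 × 7 × 11 × 29 = 200970.

200970 hours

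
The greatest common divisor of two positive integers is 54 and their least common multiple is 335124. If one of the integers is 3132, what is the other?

5778

For two integers, gcd × lcm = product, so the other is (54 × 335124) / 3132 = 18096696 / 3132 = 5778.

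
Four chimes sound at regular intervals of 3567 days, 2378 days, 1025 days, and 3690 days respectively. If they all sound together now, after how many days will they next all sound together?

We need the least common multiple of the intervals.
3567 = 3 × 29 × 41
2378 = 2 × 29 × 41
1025 = 5^2 × 41
3690 = 2 × 3^2 × 5 × 41
LCM(3567, 2378, 1025, 3690) = 2 × 3^2 × 5^2 × 29 × 41 = 535050.

535050 days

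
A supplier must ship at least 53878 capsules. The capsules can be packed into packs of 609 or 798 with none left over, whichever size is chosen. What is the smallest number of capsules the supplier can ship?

69426

The number of capsules must be a common multiple of 609 and 798, so a multiple of their LCM.
609 = 3 × 7 × 29
798 = 2 × 3 × 7 × 19
LCM(609, 798) = 2 × 3 × 7 × 19 × 29 = 23142.
Smallest multiple of 23142 that is ≥ 53878: ⌈53878/23142⌉ × 23142 = 3 × 23142 = 69426.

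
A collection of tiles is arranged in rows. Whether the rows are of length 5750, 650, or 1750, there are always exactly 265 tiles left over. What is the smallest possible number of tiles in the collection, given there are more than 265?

523515

N − 265 must be a common multiple of 5750, 650, and 1750.
5750 = 2 × 5^3 × 23
650 = 2 × 5^2 × 13
1750 = 2 × 5^3 × 7
LCM(5750, 650, 1750) = 2 × 5^3 × 7 × 13 × 23 = 523250.
Smallest N > 265 is LCM + 265 = 523250 + 265 = 523515.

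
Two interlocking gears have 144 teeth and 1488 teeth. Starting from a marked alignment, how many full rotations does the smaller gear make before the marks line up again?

The first common completion time is the LCM of the periods.
144 = 2^4 × 3^2
1488 = 2^4 × 3 × 31
LCM(144, 1488) = 2^4 × 3^2 × 31 = 4464.
Rotations for period 144: 4464 / 144 = 31.

31 rotations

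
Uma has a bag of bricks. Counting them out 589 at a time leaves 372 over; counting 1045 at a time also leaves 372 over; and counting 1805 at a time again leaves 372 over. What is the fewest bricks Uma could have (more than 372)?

615877

N − 372 must be a common multiple of 589, 1045, and 1805.
589 = 19 × 31
1045 = 5 × 11 × 19
1805 = 5 × 19^2
LCM(589, 1045, 1805) = 5 × 11 × 19^2 × 31 = 615505.
Smallest N > 372 is LCM + 372 = 615505 + 372 = 615877.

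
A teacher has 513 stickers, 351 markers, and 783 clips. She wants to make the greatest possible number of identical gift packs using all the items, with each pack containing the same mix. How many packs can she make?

27 packs

The pack count must divide each quantity, so the greatest is gcd(513, 351, 783).
513 = 3^3 × 19
351 = 3^3 × 13
783 = 3^3 × 29
gcd(513, 351, 783) = 3^3 = 27.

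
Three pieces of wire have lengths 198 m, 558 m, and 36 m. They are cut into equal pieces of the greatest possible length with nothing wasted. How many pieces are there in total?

44

Piece length = gcd(198, 558, 36).
198 = 2 × 3^2 × 11
558 = 2 × 3^2 × 31
36 = 2^2 × 3^2
gcd(198, 558, 36) = 2 × 3^2 = 18.
Total pieces = 198/18 + 558/18 + 36/18 = 11 + 31 + 2 = 44.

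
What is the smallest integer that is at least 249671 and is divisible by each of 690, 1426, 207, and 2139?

The integer must be a common multiple of 690, 1426, 207, and 2139, so a multiple of their LCM.
690 = 2 × 3 × 5 × 23
1426 = 2 × 23 × 31
207 = 3^2 × 23
2139 = 3 × 23 × 31
LCM(690, 1426, 207, 2139) = 2 × 3^2 × 5 × 23 × 31 = 64170.
Smallest multiple of 64170 that is ≥ 249671: ⌈249671/64170⌉ × 64170 = 4 × 64170 = 256680.

256680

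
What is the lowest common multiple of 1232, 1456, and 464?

464464

1232 = 2^4 × 7 × 11
1456 = 2^4 × 7 × 13
464 = 2^4 × 29
LCM(1232, 1456, 464) = 2^4 × 7 × 11 × 13 × 29 = 464464.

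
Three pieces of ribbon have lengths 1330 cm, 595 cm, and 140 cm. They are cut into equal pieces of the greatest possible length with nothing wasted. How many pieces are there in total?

59

Piece length = gcd(1330, 595, 140).
1330 = 2 × 5 × 7 × 19
595 = 5 × 7 × 17
140 = 2^2 × 5 × 7
gcd(1330, 595, 140) = 5 × 7 = 35.
Total pieces = 1330/35 + 595/35 + 140/35 = 38 + 17 + 4 = 59.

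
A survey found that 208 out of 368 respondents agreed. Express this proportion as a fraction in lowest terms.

208 = 2^4 × 13
368 = 2^4 × 23
gcd(208, 368) = 2^4 = 16.
Divide numerator and denominator by 16: 208/368 = 13/23.

13/23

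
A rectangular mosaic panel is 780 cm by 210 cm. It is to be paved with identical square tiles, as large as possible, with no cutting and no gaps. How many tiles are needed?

Tile side = gcd(780, 210).
780 = 2^2 × 3 × 5 × 13
210 = 2 × 3 × 5 × 7
gcd(780, 210) = 2 × 3 × 5 = 30.
Tiles: (780/30) × (210/30) = 26 × 7 = 182.

182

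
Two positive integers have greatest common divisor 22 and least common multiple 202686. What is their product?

4459092

For any two positive integers, gcd × lcm = product = 22 × 202686 = 4459092.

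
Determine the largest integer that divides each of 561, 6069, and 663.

51

561 = 3 × 11 × 17
6069 = 3 × 7 × 17^2
663 = 3 × 13 × 17
gcd(561, 6069, 663) = 3 × 17 = 51.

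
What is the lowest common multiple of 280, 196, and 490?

280 = 2^3 × 5 × 7
196 = 2^2 × 7^2
490 = 2 × 5 × 7^2
LCM(280, 196, 490) = 2^3 × 5 × 7^2 = 1960.

1960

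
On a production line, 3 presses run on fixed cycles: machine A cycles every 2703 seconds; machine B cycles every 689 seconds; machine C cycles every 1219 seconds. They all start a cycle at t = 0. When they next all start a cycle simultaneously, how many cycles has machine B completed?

The first common completion time is the LCM of the periods.
2703 = 3 × 17 × 53
689 = 13 × 53
1219 = 23 × 53
LCM(2703, 689, 1219) = 3 × 13 × 17 × 23 × 53 = 808197.
Cycles for period 689: 808197 / 689 = 1173.

1173 cycles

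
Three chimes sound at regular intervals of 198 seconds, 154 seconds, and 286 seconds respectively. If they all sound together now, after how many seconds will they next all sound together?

18018 seconds

They coincide at every common multiple of the periods; the first is the LCM.
198 = 2 × 3^2 × 11
154 = 2 × 7 × 11
286 = 2 × 11 × 13
LCM(198, 154, 286) = 2 × 3^2 × 7 × 11 × 13 = 18018.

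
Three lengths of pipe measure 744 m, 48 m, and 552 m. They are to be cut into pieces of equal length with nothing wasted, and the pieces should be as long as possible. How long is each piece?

The greatest length dividing all of 744, 48, and 552 is their gcd.
744 = 2^3 × 3 × 31
48 = 2^4 × 3
552 = 2^3 × 3 × 23
gcd(744, 48, 552) = 2^3 × 3 = 24.

24 m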